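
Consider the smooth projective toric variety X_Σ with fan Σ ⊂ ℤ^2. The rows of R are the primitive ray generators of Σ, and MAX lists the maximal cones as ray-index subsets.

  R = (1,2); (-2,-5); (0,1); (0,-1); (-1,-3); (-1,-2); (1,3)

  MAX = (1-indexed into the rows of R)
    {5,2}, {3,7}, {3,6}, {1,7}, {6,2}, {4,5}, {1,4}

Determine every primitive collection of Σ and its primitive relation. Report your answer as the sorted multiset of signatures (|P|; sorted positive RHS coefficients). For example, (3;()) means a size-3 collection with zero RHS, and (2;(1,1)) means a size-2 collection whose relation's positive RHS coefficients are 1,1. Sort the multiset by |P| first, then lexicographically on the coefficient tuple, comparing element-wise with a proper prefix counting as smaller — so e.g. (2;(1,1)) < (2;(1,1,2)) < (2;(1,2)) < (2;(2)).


|primitive collections| = 14. Relations:

  {1,6}:  v_{1} + v_{6} = 0  so sig = (2;())
  {3,4}:  v_{3} + v_{4} = 0  so sig = (2;())
  {5,7}:  v_{5} + v_{7} = 0  so sig = (2;())
  {1,2}:  v_{1} + v_{2} = v_{5}  so sig = (2;(1))
  {1,3}:  v_{1} + v_{3} = v_{7}  so sig = (2;(1))
  {1,5}:  v_{1} + v_{5} = v_{4}  so sig = (2;(1))
  {2,7}:  v_{2} + v_{7} = v_{6}  so sig = (2;(1))
  {3,5}:  v_{3} + v_{5} = v_{6}  so sig = (2;(1))
  {4,6}:  v_{4} + v_{6} = v_{5}  so sig = (2;(1))
  {4,7}:  v_{4} + v_{7} = v_{1}  so sig = (2;(1))
  {5,6}:  v_{5} + v_{6} = v_{2}  so sig = (2;(1))
  {6,7}:  v_{6} + v_{7} = v_{3}  so sig = (2;(1))
  {2,3}:  v_{2} + v_{3} = 2·v_{6}  so sig = (2;(2))
  {2,4}:  v_{2} + v_{4} = 2·v_{5}  so sig = (2;(2))

so the primitive-relation signature multiset is
    (2;())
    (2;())
    (2;())
    (2;(1))
    (2;(1))
    (2;(1))
    (2;(1))
    (2;(1))
    (2;(1))
    (2;(1))
    (2;(1))
    (2;(1))
    (2;(2))
    (2;(2))


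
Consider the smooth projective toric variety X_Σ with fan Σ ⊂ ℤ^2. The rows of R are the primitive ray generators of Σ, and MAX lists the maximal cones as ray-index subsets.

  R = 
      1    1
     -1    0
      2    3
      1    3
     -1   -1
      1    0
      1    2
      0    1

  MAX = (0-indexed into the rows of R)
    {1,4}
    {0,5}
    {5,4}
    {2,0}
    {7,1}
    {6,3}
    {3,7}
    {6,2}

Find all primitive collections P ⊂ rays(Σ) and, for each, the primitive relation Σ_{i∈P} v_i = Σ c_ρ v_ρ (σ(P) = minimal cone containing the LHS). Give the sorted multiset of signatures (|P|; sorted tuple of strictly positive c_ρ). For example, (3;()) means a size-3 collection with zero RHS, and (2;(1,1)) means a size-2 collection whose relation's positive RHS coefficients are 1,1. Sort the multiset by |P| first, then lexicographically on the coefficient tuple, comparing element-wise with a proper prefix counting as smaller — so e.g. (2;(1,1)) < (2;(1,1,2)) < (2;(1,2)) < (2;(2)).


|primitive collections| = 20. Relations:

  P = {0,4}:  v_{0} + v_{4} = 0 ; sig = (2;())
  P = {1,5}:  v_{1} + v_{5} = 0 ; sig = (2;())
  P = {0,1}:  v_{0} + v_{1} = v_{7} ; sig = (2;(1))
  P = {0,6}:  v_{0} + v_{6} = v_{2} ; sig = (2;(1))
  P = {0,7}:  v_{0} + v_{7} = v_{6} ; sig = (2;(1))
  P = {1,2}:  v_{1} + v_{2} = v_{3} ; sig = (2;(1))
  P = {2,4}:  v_{2} + v_{4} = v_{6} ; sig = (2;(1))
  P = {3,5}:  v_{3} + v_{5} = v_{2} ; sig = (2;(1))
  P = {4,6}:  v_{4} + v_{6} = v_{7} ; sig = (2;(1))
  P = {4,7}:  v_{4} + v_{7} = v_{1} ; sig = (2;(1))
  P = {5,7}:  v_{5} + v_{7} = v_{0} ; sig = (2;(1))
  P = {6,7}:  v_{6} + v_{7} = v_{3} ; sig = (2;(1))
  P = {0,3}:  v_{0} + v_{3} = 2·v_{6} ; sig = (2;(2))
  P = {1,6}:  v_{1} + v_{6} = 2·v_{7} ; sig = (2;(2))
  P = {2,7}:  v_{2} + v_{7} = 2·v_{6} ; sig = (2;(2))
  P = {3,4}:  v_{3} + v_{4} = 2·v_{7} ; sig = (2;(2))
  P = {5,6}:  v_{5} + v_{6} = 2·v_{0} ; sig = (2;(2))
  P = {1,3}:  v_{1} + v_{3} = 3·v_{7} ; sig = (2;(3))
  P = {2,3}:  v_{2} + v_{3} = 3·v_{6} ; sig = (2;(3))
  P = {2,5}:  v_{2} + v_{5} = 3·v_{0} ; sig = (2;(3))

Sorted signature multiset PRS(X):
    (2;())
    (2;())
    (2;(1))
    (2;(1))
    (2;(1))
    (2;(1))
    (2;(1))
    (2;(1))
    (2;(1))
    (2;(1))
    (2;(1))
    (2;(1))
    (2;(2))
    (2;(2))
    (2;(2))
    (2;(2))
    (2;(2))
    (2;(3))
    (2;(3))
    (2;(3))


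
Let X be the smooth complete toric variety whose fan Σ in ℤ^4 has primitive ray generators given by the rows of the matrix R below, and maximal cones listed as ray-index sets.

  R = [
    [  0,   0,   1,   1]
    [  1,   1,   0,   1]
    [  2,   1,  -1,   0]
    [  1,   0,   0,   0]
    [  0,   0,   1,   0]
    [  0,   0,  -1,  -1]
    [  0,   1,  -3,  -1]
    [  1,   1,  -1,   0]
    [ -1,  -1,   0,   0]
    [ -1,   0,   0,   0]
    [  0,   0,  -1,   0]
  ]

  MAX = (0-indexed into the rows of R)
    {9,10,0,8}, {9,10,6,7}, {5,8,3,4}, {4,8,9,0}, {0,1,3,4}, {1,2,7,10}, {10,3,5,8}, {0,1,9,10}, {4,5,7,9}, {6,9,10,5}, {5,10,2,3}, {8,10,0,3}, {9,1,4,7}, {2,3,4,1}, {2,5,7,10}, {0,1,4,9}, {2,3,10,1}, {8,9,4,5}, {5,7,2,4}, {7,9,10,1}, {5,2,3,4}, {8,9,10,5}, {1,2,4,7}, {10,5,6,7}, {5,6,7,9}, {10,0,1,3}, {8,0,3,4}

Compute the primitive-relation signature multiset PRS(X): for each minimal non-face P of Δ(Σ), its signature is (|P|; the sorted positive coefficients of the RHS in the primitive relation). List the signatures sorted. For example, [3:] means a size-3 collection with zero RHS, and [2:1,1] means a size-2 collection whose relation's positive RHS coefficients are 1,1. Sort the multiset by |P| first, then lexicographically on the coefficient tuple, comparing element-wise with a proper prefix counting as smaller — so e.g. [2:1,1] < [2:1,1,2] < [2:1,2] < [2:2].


Δ(Σ) — 11 vertices, 18 min non-faces:

  P={0,5}:  v_{0} + v_{5} = 0 — sig = [2:]
  P={3,9}:  v_{3} + v_{9} = 0 — sig = [2:]
  P={4,10}:  v_{4} + v_{10} = 0 — sig = [2:]
  P={0,7}:  v_{0} + v_{7} = v_{1} — sig = [2:1]
  P={1,5}:  v_{1} + v_{5} = v_{7} — sig = [2:1]
  P={2,9}:  v_{2} + v_{9} = v_{7} — sig = [2:1]
  P={3,7}:  v_{3} + v_{7} = v_{2} — sig = [2:1]
  P={7,8}:  v_{7} + v_{8} = v_{10} — sig = [2:1]
  P={0,2}:  v_{0} + v_{2} = v_{1} + v_{3} — sig = [2:1,1]
  P={1,8}:  v_{1} + v_{8} = v_{0} + v_{10} — sig = [2:1,1]
  P={2,8}:  v_{2} + v_{8} = v_{3} + v_{10} — sig = [2:1,1]
  P={0,6}:  v_{0} + v_{6} = v_{7} + v_{9} + v_{10} — sig = [2:1,1,1]
  P={3,6}:  v_{3} + v_{6} = v_{5} + v_{7} + v_{10} — sig = [2:1,1,1]
  P={4,6}:  v_{4} + v_{6} = v_{5} + v_{7} + v_{9} — sig = [2:1,1,1]
  P={1,6}:  v_{1} + v_{6} = 2·v_{7} + v_{9} + v_{10} — sig = [2:1,1,2]
  P={2,6}:  v_{2} + v_{6} = v_{5} + 2·v_{7} + v_{10} — sig = [2:1,1,2]
  P={6,8}:  v_{6} + v_{8} = v_{5} + v_{9} + 2·v_{10} — sig = [2:1,1,2]
  P={5,7,9,10}:  v_{5} + v_{7} + v_{9} + v_{10} = v_{6} — sig = [4:1]

Sorted signature multiset PRS(X):
[[2:], [2:], [2:], [2:1], [2:1], [2:1], [2:1], [2:1], [2:1,1], [2:1,1], [2:1,1], [2:1,1,1], [2:1,1,1], [2:1,1,1], [2:1,1,2], [2:1,1,2], [2:1,1,2], [4:1]]


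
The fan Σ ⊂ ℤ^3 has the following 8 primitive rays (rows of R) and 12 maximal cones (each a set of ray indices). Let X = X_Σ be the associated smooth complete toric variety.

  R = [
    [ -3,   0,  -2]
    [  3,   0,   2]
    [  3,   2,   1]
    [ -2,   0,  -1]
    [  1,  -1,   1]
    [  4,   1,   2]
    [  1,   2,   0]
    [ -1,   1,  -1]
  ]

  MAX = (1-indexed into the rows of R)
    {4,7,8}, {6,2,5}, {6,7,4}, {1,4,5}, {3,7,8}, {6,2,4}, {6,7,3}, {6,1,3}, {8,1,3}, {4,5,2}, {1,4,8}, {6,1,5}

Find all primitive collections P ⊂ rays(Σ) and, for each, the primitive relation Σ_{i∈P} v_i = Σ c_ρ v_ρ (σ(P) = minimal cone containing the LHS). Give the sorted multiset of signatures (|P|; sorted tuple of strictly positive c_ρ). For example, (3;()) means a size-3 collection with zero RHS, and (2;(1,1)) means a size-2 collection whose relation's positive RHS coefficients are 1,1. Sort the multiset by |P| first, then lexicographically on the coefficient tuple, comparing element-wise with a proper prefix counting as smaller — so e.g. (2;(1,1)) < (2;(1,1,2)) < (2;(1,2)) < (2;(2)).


|primitive collections| = 12. Relations:

  P = {1,2}:  v_{1} + v_{2} = 0  ⇒ sig = (2;())
  P = {5,8}:  v_{5} + v_{8} = 0  ⇒ sig = (2;())
  P = {3,4}:  v_{3} + v_{4} = v_{7}  ⇒ sig = (2;(1))
  P = {3,5}:  v_{3} + v_{5} = v_{6}  ⇒ sig = (2;(1))
  P = {6,8}:  v_{6} + v_{8} = v_{3}  ⇒ sig = (2;(1))
  P = {2,8}:  v_{2} + v_{8} = v_{4} + v_{6}  ⇒ sig = (2;(1,1))
  P = {5,7}:  v_{5} + v_{7} = v_{4} + v_{6}  ⇒ sig = (2;(1,1))
  P = {2,3}:  v_{2} + v_{3} = v_{4} + 2·v_{6}  ⇒ sig = (2;(1,2))
  P = {1,7}:  v_{1} + v_{7} = 2·v_{8}  ⇒ sig = (2;(2))
  P = {2,7}:  v_{2} + v_{7} = 2·v_{4} + 2·v_{6}  ⇒ sig = (2;(2,2))
  P = {1,4,6}:  v_{1} + v_{4} + v_{6} = v_{8}  ⇒ sig = (3;(1))
  P = {4,5,6}:  v_{4} + v_{5} + v_{6} = v_{2}  ⇒ sig = (3;(1))

Hence PRS(X_Σ) =
[(2;()), (2;()), (2;(1)), (2;(1)), (2;(1)), (2;(1,1)), (2;(1,1)), (2;(1,2)), (2;(2)), (2;(2,2)), (3;(1)), (3;(1))]


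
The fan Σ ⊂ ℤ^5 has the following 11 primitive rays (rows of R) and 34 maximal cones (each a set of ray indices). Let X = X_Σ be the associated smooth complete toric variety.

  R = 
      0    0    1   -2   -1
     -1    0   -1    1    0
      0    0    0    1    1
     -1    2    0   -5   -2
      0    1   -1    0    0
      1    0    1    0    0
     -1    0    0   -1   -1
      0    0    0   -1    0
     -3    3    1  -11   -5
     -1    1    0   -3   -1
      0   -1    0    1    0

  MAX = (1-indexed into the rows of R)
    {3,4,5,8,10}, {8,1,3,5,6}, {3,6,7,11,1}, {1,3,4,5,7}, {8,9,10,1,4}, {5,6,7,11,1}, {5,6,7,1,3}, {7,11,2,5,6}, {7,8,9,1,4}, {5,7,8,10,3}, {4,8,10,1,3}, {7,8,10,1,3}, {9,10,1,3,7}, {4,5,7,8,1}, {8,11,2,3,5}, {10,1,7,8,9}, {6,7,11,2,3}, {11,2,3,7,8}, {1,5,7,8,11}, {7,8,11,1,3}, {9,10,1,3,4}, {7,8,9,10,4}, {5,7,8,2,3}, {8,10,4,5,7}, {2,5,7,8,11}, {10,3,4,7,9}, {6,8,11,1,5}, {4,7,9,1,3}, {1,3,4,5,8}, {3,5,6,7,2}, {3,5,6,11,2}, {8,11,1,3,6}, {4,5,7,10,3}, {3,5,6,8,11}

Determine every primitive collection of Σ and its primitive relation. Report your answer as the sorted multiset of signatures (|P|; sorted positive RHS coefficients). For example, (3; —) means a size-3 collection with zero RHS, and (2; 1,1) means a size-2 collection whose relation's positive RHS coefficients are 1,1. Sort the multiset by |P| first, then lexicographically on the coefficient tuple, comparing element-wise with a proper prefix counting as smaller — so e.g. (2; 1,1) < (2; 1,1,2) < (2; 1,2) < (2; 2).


Primitive collections (20):

  • {1,2}:  v_{1} + v_{2} = v_{7} — sig = (2; 1)
  • {10,11}:  v_{10} + v_{11} = v_{7} + v_{8} — sig = (2; 1,1)
  • {2,4}:  v_{2} + v_{4} = v_{5} + v_{7} + v_{10} — sig = (2; 1,1,1)
  • {4,11}:  v_{4} + v_{11} = v_{1} + v_{5} + v_{7} + v_{8} — sig = (2; 1,1,1,1)
  • {6,9}:  v_{6} + v_{9} = 3·v_{1} + v_{3} + v_{4} + v_{5} + v_{7} — sig = (2; 1,1,1,1,3)
  • {2,10}:  v_{2} + v_{10} = v_{3} + v_{5} + 2·v_{7} + v_{8} — sig = (2; 1,1,1,2)
  • {9,11}:  v_{9} + v_{11} = v_{1} + v_{4} + 2·v_{7} + v_{8} — sig = (2; 1,1,1,2)
  • {2,9}:  v_{2} + v_{9} = v_{4} + 2·v_{7} + v_{10} — sig = (2; 1,1,2)
  • {6,10}:  v_{6} + v_{10} = 2·v_{1} + v_{3} + v_{5} — sig = (2; 1,1,2)
  • {5,9}:  v_{5} + v_{9} = 2·v_{4} + v_{7} — sig = (2; 1,2)
  • {4,6}:  v_{4} + v_{6} = 3·v_{1} + v_{3} + 2·v_{5} — sig = (2; 1,2,3)
  • {2,6,8}:  v_{2} + v_{6} + v_{8} = 0 — sig = (3; —)
  • {1,5,10}:  v_{1} + v_{5} + v_{10} = v_{4} — sig = (3; 1)
  • {6,7,8}:  v_{6} + v_{7} + v_{8} = v_{1} — sig = (3; 1)
  • {3,8,9}:  v_{3} + v_{8} + v_{9} = v_{1} + 3·v_{10} — sig = (3; 1,3)
  • {1,3,5,11}:  v_{1} + v_{3} + v_{5} + v_{11} = 0 — sig = (4; —)
  • {1,4,7,10}:  v_{1} + v_{4} + v_{7} + v_{10} = v_{9} — sig = (4; 1)
  • {3,5,7,11}:  v_{3} + v_{5} + v_{7} + v_{11} = v_{2} — sig = (4; 1)
  • {3,4,7,8}:  v_{3} + v_{4} + v_{7} + v_{8} = 2·v_{10} — sig = (4; 2)
  • {1,3,5,7,8}:  v_{1} + v_{3} + v_{5} + v_{7} + v_{8} = v_{10} — sig = (5; 1)

Sorted signature multiset PRS(X):
    |P|=2: 11 collections, coeffs (1), (1,1), (1,1,1), (1,1,1,1), (1,1,1,1,3), (1,1,1,2), (1,1,1,2), (1,1,2), (1,1,2), (1,2), (1,2,3)
    |P|=3: 4 collections, coeffs (), (1), (1), (1,3)
    |P|=4: 4 collections, coeffs (), (1), (1), (2)
    |P|=5: 1 collection, coeffs (1)


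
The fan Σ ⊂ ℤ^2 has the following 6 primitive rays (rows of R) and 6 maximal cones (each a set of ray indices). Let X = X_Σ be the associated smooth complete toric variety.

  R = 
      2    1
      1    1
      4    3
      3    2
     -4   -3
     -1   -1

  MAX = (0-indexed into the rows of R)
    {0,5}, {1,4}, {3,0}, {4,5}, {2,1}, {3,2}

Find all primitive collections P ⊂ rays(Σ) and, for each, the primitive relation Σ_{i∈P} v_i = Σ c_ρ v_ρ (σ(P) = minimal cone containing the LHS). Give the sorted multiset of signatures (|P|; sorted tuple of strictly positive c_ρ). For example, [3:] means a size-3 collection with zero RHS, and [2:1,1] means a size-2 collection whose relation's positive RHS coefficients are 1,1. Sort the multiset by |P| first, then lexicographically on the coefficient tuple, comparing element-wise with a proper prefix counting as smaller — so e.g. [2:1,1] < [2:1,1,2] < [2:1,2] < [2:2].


Σ has 9 primitive collections:

  {1,5}:  v_{1} + v_{5} = 0 ; sig = [2:]
  {2,4}:  v_{2} + v_{4} = 0 ; sig = [2:]
  {0,1}:  v_{0} + v_{1} = v_{3} ; sig = [2:1]
  {1,3}:  v_{1} + v_{3} = v_{2} ; sig = [2:1]
  {2,5}:  v_{2} + v_{5} = v_{3} ; sig = [2:1]
  {3,4}:  v_{3} + v_{4} = v_{5} ; sig = [2:1]
  {3,5}:  v_{3} + v_{5} = v_{0} ; sig = [2:1]
  {0,2}:  v_{0} + v_{2} = 2·v_{3} ; sig = [2:2]
  {0,4}:  v_{0} + v_{4} = 2·v_{5} ; sig = [2:2]

Hence PRS(X_Σ) =
    |P|=2: 9 collections, coeffs (), (), (1), (1), (1), (1), (1), (2), (2)


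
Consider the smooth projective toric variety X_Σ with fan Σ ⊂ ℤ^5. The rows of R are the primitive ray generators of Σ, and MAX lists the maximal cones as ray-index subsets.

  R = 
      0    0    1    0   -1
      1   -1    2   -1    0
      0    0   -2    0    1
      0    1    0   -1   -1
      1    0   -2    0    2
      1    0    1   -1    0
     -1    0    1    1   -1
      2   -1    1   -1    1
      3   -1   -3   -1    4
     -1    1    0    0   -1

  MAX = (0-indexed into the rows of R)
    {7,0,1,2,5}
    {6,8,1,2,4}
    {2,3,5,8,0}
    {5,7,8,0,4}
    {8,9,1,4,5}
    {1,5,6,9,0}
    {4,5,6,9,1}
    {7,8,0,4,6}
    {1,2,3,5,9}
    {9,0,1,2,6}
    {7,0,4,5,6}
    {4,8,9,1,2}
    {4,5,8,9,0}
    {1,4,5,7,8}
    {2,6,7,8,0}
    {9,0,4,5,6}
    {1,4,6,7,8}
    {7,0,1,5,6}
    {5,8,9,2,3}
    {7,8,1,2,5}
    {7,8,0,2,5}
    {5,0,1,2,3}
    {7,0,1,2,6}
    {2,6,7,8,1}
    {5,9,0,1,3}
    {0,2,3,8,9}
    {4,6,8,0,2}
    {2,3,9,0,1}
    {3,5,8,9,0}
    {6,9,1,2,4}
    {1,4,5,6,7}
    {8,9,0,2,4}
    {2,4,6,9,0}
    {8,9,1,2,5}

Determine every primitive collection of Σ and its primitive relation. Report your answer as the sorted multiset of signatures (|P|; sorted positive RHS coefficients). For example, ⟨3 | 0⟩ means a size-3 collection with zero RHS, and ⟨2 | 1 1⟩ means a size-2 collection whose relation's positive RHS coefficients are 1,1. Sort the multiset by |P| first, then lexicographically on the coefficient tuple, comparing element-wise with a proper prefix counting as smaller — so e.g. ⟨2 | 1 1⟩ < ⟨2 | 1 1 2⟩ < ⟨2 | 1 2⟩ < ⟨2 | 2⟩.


Primitive collections (13):

  P={7,9}:  v_{7} + v_{9} = v_{5}  ⟹  sig = ⟨2 | 1⟩
  P={3,6}:  v_{3} + v_{6} = v_{0} + v_{9}  ⟹  sig = ⟨2 | 1 1⟩
  P={3,4}:  v_{3} + v_{4} = v_{0} + v_{8} + 2·v_{9}  ⟹  sig = ⟨2 | 1 1 2⟩
  P={3,7}:  v_{3} + v_{7} = v_{0} + v_{2} + 2·v_{5}  ⟹  sig = ⟨2 | 1 1 2⟩
  P={2,5,6}:  v_{2} + v_{5} + v_{6} = 0  ⟹  sig = ⟨3 | 0⟩
  P={0,1,4}:  v_{0} + v_{1} + v_{4} = v_{7}  ⟹  sig = ⟨3 | 1⟩
  P={2,4,7}:  v_{2} + v_{4} + v_{7} = v_{8}  ⟹  sig = ⟨3 | 1⟩
  P={6,8,9}:  v_{6} + v_{8} + v_{9} = v_{4}  ⟹  sig = ⟨3 | 1⟩
  P={2,4,5}:  v_{2} + v_{4} + v_{5} = v_{8} + v_{9}  ⟹  sig = ⟨3 | 1 1⟩
  P={5,6,8}:  v_{5} + v_{6} + v_{8} = v_{4} + v_{7}  ⟹  sig = ⟨3 | 1 1⟩
  P={0,1,8}:  v_{0} + v_{1} + v_{8} = v_{2} + 2·v_{7}  ⟹  sig = ⟨3 | 1 2⟩
  P={1,3,8}:  v_{1} + v_{3} + v_{8} = 2·v_{2} + 2·v_{5} + v_{7}  ⟹  sig = ⟨3 | 1 2 2⟩
  P={0,2,5,9}:  v_{0} + v_{2} + v_{5} + v_{9} = v_{3}  ⟹  sig = ⟨4 | 1⟩

Sorted signature multiset PRS(X):
    ⟨2 | 1⟩
    ⟨2 | 1 1⟩
    ⟨2 | 1 1 2⟩
    ⟨2 | 1 1 2⟩
    ⟨3 | 0⟩
    ⟨3 | 1⟩
    ⟨3 | 1⟩
    ⟨3 | 1⟩
    ⟨3 | 1 1⟩
    ⟨3 | 1 1⟩
    ⟨3 | 1 2⟩
    ⟨3 | 1 2 2⟩
    ⟨4 | 1⟩


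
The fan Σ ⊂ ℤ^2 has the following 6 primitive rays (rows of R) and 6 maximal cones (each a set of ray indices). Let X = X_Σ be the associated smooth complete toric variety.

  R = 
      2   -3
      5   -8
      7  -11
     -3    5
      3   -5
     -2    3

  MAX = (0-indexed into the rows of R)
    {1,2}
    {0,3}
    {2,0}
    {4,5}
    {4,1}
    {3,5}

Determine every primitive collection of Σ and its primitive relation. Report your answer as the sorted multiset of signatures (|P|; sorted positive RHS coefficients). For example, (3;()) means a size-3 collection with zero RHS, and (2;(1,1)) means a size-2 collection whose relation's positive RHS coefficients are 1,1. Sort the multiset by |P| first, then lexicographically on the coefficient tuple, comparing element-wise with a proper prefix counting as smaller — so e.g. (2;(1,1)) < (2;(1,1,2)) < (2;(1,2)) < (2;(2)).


Minimal non-faces — 9 found among 6 rays, 6 max cones:

  P = {0,5}:  v_{0} + v_{5} = 0 — sig = (2;())
  P = {3,4}:  v_{3} + v_{4} = 0 — sig = (2;())
  P = {0,1}:  v_{0} + v_{1} = v_{2} — sig = (2;(1))
  P = {0,4}:  v_{0} + v_{4} = v_{1} — sig = (2;(1))
  P = {1,3}:  v_{1} + v_{3} = v_{0} — sig = (2;(1))
  P = {1,5}:  v_{1} + v_{5} = v_{4} — sig = (2;(1))
  P = {2,5}:  v_{2} + v_{5} = v_{1} — sig = (2;(1))
  P = {2,3}:  v_{2} + v_{3} = 2·v_{0} — sig = (2;(2))
  P = {2,4}:  v_{2} + v_{4} = 2·v_{1} — sig = (2;(2))

Sorted signature multiset PRS(X):
[(2;()), (2;()), (2;(1)), (2;(1)), (2;(1)), (2;(1)), (2;(1)), (2;(2)), (2;(2))]


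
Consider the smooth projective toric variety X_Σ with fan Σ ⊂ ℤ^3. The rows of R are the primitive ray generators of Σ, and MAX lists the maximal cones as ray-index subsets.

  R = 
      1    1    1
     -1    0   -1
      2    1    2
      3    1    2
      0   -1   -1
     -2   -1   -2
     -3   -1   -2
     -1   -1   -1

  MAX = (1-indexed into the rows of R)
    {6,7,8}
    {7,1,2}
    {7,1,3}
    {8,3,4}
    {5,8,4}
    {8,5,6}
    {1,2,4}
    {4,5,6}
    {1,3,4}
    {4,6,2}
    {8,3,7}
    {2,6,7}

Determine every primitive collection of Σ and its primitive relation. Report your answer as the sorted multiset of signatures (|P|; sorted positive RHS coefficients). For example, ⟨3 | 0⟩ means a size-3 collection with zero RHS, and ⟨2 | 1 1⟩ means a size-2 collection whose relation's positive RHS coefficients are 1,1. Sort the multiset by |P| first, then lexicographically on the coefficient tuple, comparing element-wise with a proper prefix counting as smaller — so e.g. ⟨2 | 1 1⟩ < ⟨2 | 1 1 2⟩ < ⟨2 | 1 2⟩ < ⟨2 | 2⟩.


Minimal non-faces — 11 found among 8 rays, 12 max cones:

  {1,8}:  v_{1} + v_{8} = 0 ; sig = ⟨2 | 0⟩
  {3,6}:  v_{3} + v_{6} = 0 ; sig = ⟨2 | 0⟩
  {4,7}:  v_{4} + v_{7} = 0 ; sig = ⟨2 | 0⟩
  {1,6}:  v_{1} + v_{6} = v_{2} ; sig = ⟨2 | 1⟩
  {2,3}:  v_{2} + v_{3} = v_{1} ; sig = ⟨2 | 1⟩
  {2,8}:  v_{2} + v_{8} = v_{6} ; sig = ⟨2 | 1⟩
  {1,5}:  v_{1} + v_{5} = v_{4} + v_{6} ; sig = ⟨2 | 1 1⟩
  {3,5}:  v_{3} + v_{5} = v_{4} + v_{8} ; sig = ⟨2 | 1 1⟩
  {5,7}:  v_{5} + v_{7} = v_{6} + v_{8} ; sig = ⟨2 | 1 1⟩
  {2,5}:  v_{2} + v_{5} = v_{4} + 2·v_{6} ; sig = ⟨2 | 1 2⟩
  {4,6,8}:  v_{4} + v_{6} + v_{8} = v_{5} ; sig = ⟨3 | 1⟩

Hence PRS(X_Σ) =
{ ⟨2 | 0⟩ ×3,  ⟨2 | 1⟩ ×3,  ⟨2 | 1 1⟩ ×3,  ⟨2 | 1 2⟩,  ⟨3 | 1⟩ }


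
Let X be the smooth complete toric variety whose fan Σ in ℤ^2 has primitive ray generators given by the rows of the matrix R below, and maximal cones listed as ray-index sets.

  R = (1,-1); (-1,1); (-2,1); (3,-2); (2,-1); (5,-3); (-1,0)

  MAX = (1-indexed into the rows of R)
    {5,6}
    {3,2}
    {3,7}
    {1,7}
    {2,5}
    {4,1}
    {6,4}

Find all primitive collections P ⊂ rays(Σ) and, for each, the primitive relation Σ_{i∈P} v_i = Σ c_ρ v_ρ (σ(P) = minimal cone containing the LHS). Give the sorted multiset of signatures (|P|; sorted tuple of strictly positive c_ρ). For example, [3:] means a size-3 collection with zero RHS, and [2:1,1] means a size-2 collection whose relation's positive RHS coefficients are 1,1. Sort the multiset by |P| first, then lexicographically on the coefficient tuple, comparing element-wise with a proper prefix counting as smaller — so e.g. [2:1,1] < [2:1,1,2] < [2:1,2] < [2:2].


Δ(Σ) — 7 vertices, 14 min non-faces:

  P={1,2}:  v_{1} + v_{2} = 0  ⇒ sig = [2:]
  P={3,5}:  v_{3} + v_{5} = 0  ⇒ sig = [2:]
  P={1,3}:  v_{1} + v_{3} = v_{7}  ⇒ sig = [2:1]
  P={1,5}:  v_{1} + v_{5} = v_{4}  ⇒ sig = [2:1]
  P={2,4}:  v_{2} + v_{4} = v_{5}  ⇒ sig = [2:1]
  P={2,7}:  v_{2} + v_{7} = v_{3}  ⇒ sig = [2:1]
  P={3,4}:  v_{3} + v_{4} = v_{1}  ⇒ sig = [2:1]
  P={3,6}:  v_{3} + v_{6} = v_{4}  ⇒ sig = [2:1]
  P={4,5}:  v_{4} + v_{5} = v_{6}  ⇒ sig = [2:1]
  P={5,7}:  v_{5} + v_{7} = v_{1}  ⇒ sig = [2:1]
  P={6,7}:  v_{6} + v_{7} = v_{1} + v_{4}  ⇒ sig = [2:1,1]
  P={1,6}:  v_{1} + v_{6} = 2·v_{4}  ⇒ sig = [2:2]
  P={2,6}:  v_{2} + v_{6} = 2·v_{5}  ⇒ sig = [2:2]
  P={4,7}:  v_{4} + v_{7} = 2·v_{1}  ⇒ sig = [2:2]

Sorted signature multiset PRS(X):
[[2:], [2:], [2:1], [2:1], [2:1], [2:1], [2:1], [2:1], [2:1], [2:1], [2:1,1], [2:2], [2:2], [2:2]]


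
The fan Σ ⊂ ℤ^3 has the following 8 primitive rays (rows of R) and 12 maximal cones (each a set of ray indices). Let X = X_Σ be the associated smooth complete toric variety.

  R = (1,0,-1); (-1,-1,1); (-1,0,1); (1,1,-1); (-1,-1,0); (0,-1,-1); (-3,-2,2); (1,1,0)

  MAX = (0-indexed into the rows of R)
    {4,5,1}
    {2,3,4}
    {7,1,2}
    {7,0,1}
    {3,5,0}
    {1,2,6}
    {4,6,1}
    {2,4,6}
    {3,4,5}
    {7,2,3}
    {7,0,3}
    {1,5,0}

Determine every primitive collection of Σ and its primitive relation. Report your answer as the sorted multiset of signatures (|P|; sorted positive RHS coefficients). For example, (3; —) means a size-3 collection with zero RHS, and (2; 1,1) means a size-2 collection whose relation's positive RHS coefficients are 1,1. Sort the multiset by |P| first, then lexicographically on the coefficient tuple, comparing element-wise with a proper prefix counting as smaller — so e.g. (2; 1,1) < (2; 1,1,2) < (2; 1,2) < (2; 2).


11 collections generate NE(X_Σ); each relation:

  • {0,2}:  v_{0} + v_{2} = 0  ⇒ sig = (2; —)
  • {1,3}:  v_{1} + v_{3} = 0  ⇒ sig = (2; —)
  • {4,7}:  v_{4} + v_{7} = 0  ⇒ sig = (2; —)
  • {0,4}:  v_{0} + v_{4} = v_{5}  ⇒ sig = (2; 1)
  • {2,5}:  v_{2} + v_{5} = v_{4}  ⇒ sig = (2; 1)
  • {5,7}:  v_{5} + v_{7} = v_{0}  ⇒ sig = (2; 1)
  • {0,6}:  v_{0} + v_{6} = v_{1} + v_{4}  ⇒ sig = (2; 1,1)
  • {3,6}:  v_{3} + v_{6} = v_{2} + v_{4}  ⇒ sig = (2; 1,1)
  • {6,7}:  v_{6} + v_{7} = v_{1} + v_{2}  ⇒ sig = (2; 1,1)
  • {5,6}:  v_{5} + v_{6} = v_{1} + 2·v_{4}  ⇒ sig = (2; 1,2)
  • {1,2,4}:  v_{1} + v_{2} + v_{4} = v_{6}  ⇒ sig = (3; 1)

Hence PRS(X_Σ) =
{ (2; —) ×3,  (2; 1) ×3,  (2; 1,1) ×3,  (2; 1,2),  (3; 1) }


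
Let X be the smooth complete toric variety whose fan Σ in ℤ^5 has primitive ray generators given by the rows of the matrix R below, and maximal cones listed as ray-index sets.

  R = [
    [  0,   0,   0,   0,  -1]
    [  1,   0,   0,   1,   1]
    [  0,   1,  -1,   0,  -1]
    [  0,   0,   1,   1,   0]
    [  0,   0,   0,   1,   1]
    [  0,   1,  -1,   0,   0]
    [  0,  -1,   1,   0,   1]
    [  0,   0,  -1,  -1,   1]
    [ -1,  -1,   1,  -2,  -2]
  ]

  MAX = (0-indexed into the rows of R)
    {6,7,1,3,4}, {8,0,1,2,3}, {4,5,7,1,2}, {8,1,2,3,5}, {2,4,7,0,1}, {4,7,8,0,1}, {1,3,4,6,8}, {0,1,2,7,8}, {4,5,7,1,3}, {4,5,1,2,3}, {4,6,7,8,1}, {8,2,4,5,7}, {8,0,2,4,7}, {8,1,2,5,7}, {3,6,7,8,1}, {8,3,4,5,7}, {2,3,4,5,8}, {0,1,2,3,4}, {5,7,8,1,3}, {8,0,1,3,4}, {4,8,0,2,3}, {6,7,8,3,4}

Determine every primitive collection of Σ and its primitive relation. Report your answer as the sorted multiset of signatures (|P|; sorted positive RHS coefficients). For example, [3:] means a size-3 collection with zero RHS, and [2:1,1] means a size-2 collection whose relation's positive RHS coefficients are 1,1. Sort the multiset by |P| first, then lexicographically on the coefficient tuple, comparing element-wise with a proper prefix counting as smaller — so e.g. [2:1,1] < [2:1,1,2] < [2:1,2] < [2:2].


Primitive collections (9):

  {2,6}:  v_{2} + v_{6} = 0  ⇒ sig = [2:]
  {0,5}:  v_{0} + v_{5} = v_{2}  ⇒ sig = [2:1]
  {5,6}:  v_{5} + v_{6} = v_{3} + v_{7}  ⇒ sig = [2:1,1]
  {0,6}:  v_{0} + v_{6} = v_{1} + v_{4} + v_{8}  ⇒ sig = [2:1,1,1]
  {0,3,7}:  v_{0} + v_{3} + v_{7} = 0  ⇒ sig = [3:]
  {2,3,7}:  v_{2} + v_{3} + v_{7} = v_{5}  ⇒ sig = [3:1]
  {1,4,5,8}:  v_{1} + v_{4} + v_{5} + v_{8} = 0  ⇒ sig = [4:]
  {1,2,4,8}:  v_{1} + v_{2} + v_{4} + v_{8} = v_{0}  ⇒ sig = [4:1]
  {1,3,4,7,8}:  v_{1} + v_{3} + v_{4} + v_{7} + v_{8} = v_{6}  ⇒ sig = [5:1]

Sorted signature multiset PRS(X):
[[2:], [2:1], [2:1,1], [2:1,1,1], [3:], [3:1], [4:], [4:1], [5:1]]


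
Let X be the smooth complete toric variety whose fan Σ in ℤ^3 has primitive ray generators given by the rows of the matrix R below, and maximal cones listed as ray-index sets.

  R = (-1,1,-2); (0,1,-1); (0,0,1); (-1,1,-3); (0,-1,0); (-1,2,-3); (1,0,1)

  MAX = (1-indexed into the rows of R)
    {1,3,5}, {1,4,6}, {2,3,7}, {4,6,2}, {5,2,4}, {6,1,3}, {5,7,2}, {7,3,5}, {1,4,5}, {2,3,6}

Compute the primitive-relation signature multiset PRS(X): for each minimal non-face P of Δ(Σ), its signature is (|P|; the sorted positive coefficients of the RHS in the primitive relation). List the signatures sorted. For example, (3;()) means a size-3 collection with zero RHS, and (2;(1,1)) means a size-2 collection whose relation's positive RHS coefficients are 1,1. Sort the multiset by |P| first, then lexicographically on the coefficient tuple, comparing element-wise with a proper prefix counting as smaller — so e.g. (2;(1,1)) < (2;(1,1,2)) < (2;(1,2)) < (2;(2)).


The 7 primitive collections of Σ (r=7, n=3):

  P={1,2}:  v_{1} + v_{2} = v_{6}  so sig = (2;(1))
  P={1,7}:  v_{1} + v_{7} = v_{2}  so sig = (2;(1))
  P={3,4}:  v_{3} + v_{4} = v_{1}  so sig = (2;(1))
  P={5,6}:  v_{5} + v_{6} = v_{4}  so sig = (2;(1))
  P={4,7}:  v_{4} + v_{7} = 2·v_{2} + v_{5}  so sig = (2;(1,2))
  P={6,7}:  v_{6} + v_{7} = 2·v_{2}  so sig = (2;(2))
  P={2,3,5}:  v_{2} + v_{3} + v_{5} = 0  so sig = (3;())

Signatures (|P|; sorted positive RHS coefficients), sorted:
[(2;(1)), (2;(1)), (2;(1)), (2;(1)), (2;(1,2)), (2;(2)), (3;())]


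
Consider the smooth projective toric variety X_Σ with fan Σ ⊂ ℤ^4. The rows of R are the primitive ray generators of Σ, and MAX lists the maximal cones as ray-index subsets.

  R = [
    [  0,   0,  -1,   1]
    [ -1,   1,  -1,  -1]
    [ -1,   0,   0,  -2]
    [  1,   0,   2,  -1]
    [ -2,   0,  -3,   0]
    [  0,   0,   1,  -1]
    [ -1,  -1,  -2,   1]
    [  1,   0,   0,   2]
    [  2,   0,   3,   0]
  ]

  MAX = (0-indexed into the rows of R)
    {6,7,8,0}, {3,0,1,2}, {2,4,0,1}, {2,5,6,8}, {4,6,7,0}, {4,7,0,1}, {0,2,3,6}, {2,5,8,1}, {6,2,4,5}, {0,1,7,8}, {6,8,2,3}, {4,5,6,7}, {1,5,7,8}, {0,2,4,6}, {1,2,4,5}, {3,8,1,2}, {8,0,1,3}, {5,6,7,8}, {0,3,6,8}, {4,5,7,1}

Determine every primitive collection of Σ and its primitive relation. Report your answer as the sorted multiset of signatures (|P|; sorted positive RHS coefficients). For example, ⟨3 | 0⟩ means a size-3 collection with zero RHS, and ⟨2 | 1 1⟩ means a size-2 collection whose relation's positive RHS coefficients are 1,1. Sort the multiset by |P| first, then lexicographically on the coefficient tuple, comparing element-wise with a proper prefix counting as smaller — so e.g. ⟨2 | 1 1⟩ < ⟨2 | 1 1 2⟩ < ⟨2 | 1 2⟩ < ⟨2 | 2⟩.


Primitive collections (8):

  P={0,5}:  v_{0} + v_{5} = 0  ⇒ sig = ⟨2 | 0⟩
  P={2,7}:  v_{2} + v_{7} = 0  ⇒ sig = ⟨2 | 0⟩
  P={4,8}:  v_{4} + v_{8} = 0  ⇒ sig = ⟨2 | 0⟩
  P={1,6}:  v_{1} + v_{6} = v_{4}  ⇒ sig = ⟨2 | 1⟩
  P={3,4}:  v_{3} + v_{4} = v_{0} + v_{2}  ⇒ sig = ⟨2 | 1 1⟩
  P={3,5}:  v_{3} + v_{5} = v_{2} + v_{8}  ⇒ sig = ⟨2 | 1 1⟩
  P={3,7}:  v_{3} + v_{7} = v_{0} + v_{8}  ⇒ sig = ⟨2 | 1 1⟩
  P={0,2,8}:  v_{0} + v_{2} + v_{8} = v_{3}  ⇒ sig = ⟨3 | 1⟩

so the primitive-relation signature multiset is
    ⟨2 | 0⟩
    ⟨2 | 0⟩
    ⟨2 | 0⟩
    ⟨2 | 1⟩
    ⟨2 | 1 1⟩
    ⟨2 | 1 1⟩
    ⟨2 | 1 1⟩
    ⟨3 | 1⟩


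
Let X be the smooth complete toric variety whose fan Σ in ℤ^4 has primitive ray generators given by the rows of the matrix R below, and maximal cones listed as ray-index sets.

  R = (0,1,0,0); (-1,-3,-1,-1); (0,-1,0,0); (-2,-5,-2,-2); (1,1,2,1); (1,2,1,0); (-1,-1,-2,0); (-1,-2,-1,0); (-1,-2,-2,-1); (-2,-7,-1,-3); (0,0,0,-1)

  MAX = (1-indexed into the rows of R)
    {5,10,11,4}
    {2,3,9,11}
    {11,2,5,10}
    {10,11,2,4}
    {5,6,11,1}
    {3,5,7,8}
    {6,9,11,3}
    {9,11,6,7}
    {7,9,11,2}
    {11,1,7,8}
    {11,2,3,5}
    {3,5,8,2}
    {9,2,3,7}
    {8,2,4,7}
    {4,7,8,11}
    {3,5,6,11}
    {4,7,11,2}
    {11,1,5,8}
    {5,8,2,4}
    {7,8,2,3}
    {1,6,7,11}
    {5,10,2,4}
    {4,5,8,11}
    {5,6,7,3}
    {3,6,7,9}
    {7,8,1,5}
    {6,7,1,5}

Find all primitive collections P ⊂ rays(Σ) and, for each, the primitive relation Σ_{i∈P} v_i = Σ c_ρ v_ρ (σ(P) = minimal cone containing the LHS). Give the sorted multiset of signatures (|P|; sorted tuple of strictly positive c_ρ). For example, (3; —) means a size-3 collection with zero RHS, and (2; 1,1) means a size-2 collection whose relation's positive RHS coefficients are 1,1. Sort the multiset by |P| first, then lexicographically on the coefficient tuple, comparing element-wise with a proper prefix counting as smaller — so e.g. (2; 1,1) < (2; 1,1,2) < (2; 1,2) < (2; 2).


Σ has 24 primitive collections:

  • {1,3}:  v_{1} + v_{3} = 0  so sig = (2; —)
  • {6,8}:  v_{6} + v_{8} = 0  so sig = (2; —)
  • {5,9}:  v_{5} + v_{9} = v_{3}  so sig = (2; 1)
  • {1,2}:  v_{1} + v_{2} = v_{8} + v_{11}  so sig = (2; 1,1)
  • {1,9}:  v_{1} + v_{9} = v_{7} + v_{11}  so sig = (2; 1,1)
  • {2,6}:  v_{2} + v_{6} = v_{3} + v_{11}  so sig = (2; 1,1)
  • {4,6}:  v_{4} + v_{6} = v_{2} + v_{11}  so sig = (2; 1,1)
  • {7,10}:  v_{7} + v_{10} = v_{2} + v_{4}  so sig = (2; 1,1)
  • {8,9}:  v_{8} + v_{9} = v_{2} + v_{7}  so sig = (2; 1,1)
  • {1,10}:  v_{1} + v_{10} = v_{4} + v_{5} + v_{8} + 2·v_{11}  so sig = (2; 1,1,1,2)
  • {4,9}:  v_{4} + v_{9} = 2·v_{2} + v_{7} + v_{11}  so sig = (2; 1,1,2)
  • {3,10}:  v_{3} + v_{10} = 3·v_{2} + v_{5} + v_{11}  so sig = (2; 1,1,3)
  • {8,10}:  v_{8} + v_{10} = 2·v_{4} + v_{5}  so sig = (2; 1,2)
  • {6,10}:  v_{6} + v_{10} = 2·v_{2} + v_{5} + 2·v_{11}  so sig = (2; 1,2,2)
  • {9,10}:  v_{9} + v_{10} = 3·v_{2} + v_{11}  so sig = (2; 1,3)
  • {3,4}:  v_{3} + v_{4} = 2·v_{2}  so sig = (2; 2)
  • {1,4}:  v_{1} + v_{4} = 2·v_{8} + 2·v_{11}  so sig = (2; 2,2)
  • {5,7,11}:  v_{5} + v_{7} + v_{11} = 0  so sig = (3; —)
  • {2,8,11}:  v_{2} + v_{8} + v_{11} = v_{4}  so sig = (3; 1)
  • {3,7,11}:  v_{3} + v_{7} + v_{11} = v_{9}  so sig = (3; 1)
  • {3,8,11}:  v_{3} + v_{8} + v_{11} = v_{2}  so sig = (3; 1)
  • {2,5,7}:  v_{2} + v_{5} + v_{7} = v_{3} + v_{8}  so sig = (3; 1,1)
  • {4,5,7}:  v_{4} + v_{5} + v_{7} = v_{2} + v_{8}  so sig = (3; 1,1)
  • {2,4,5,11}:  v_{2} + v_{4} + v_{5} + v_{11} = v_{10}  so sig = (4; 1)

Sorted signature multiset PRS(X):
    (2; —)
    (2; —)
    (2; 1)
    (2; 1,1)
    (2; 1,1)
    (2; 1,1)
    (2; 1,1)
    (2; 1,1)
    (2; 1,1)
    (2; 1,1,1,2)
    (2; 1,1,2)
    (2; 1,1,3)
    (2; 1,2)
    (2; 1,2,2)
    (2; 1,3)
    (2; 2)
    (2; 2,2)
    (3; —)
    (3; 1)
    (3; 1)
    (3; 1)
    (3; 1,1)
    (3; 1,1)
    (4; 1)


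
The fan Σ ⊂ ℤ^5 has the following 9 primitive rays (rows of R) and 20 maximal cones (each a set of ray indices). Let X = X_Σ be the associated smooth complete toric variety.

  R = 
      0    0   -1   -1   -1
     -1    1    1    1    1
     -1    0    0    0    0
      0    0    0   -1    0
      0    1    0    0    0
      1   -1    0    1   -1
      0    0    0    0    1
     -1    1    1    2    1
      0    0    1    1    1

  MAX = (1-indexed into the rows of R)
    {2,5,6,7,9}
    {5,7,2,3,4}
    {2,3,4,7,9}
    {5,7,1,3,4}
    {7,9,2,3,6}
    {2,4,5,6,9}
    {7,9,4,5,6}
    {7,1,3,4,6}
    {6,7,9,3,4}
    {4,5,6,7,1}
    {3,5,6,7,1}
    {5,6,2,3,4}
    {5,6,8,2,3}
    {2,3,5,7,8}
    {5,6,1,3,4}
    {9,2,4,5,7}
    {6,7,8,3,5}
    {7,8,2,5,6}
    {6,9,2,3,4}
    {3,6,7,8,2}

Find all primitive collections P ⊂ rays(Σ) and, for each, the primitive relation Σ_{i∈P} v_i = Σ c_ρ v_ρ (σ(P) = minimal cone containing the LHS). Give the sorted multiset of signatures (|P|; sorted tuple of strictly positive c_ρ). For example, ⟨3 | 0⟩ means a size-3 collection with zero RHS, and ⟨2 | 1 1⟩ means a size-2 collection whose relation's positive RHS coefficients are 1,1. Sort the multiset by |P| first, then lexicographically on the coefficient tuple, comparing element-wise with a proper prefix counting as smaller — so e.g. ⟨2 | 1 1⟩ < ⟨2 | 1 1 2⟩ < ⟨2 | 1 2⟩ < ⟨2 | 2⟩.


9 minimal non-faces of Δ(Σ) (on 9 rays):

  • {1,9}:  v_{1} + v_{9} = 0  ⟹  sig = ⟨2 | 0⟩
  • {4,8}:  v_{4} + v_{8} = v_{2}  ⟹  sig = ⟨2 | 1⟩
  • {1,2}:  v_{1} + v_{2} = v_{3} + v_{5}  ⟹  sig = ⟨2 | 1 1⟩
  • {8,9}:  v_{8} + v_{9} = 2·v_{2} + v_{6} + v_{7}  ⟹  sig = ⟨2 | 1 1 2⟩
  • {1,8}:  v_{1} + v_{8} = 2·v_{3} + 2·v_{5} + v_{6} + v_{7}  ⟹  sig = ⟨2 | 1 1 2 2⟩
  • {3,5,9}:  v_{3} + v_{5} + v_{9} = v_{2}  ⟹  sig = ⟨3 | 1⟩
  • {2,4,6,7}:  v_{2} + v_{4} + v_{6} + v_{7} = v_{9}  ⟹  sig = ⟨4 | 1⟩
  • {3,4,5,6,7}:  v_{3} + v_{4} + v_{5} + v_{6} + v_{7} = 0  ⟹  sig = ⟨5 | 0⟩
  • {2,3,5,6,7}:  v_{2} + v_{3} + v_{5} + v_{6} + v_{7} = v_{8}  ⟹  sig = ⟨5 | 1⟩

so the primitive-relation signature multiset is
    |P|=2: 5 collections, coeffs (), (1), (1,1), (1,1,2), (1,1,2,2)
    |P|=3: 1 collection, coeffs (1)
    |P|=4: 1 collection, coeffs (1)
    |P|=5: 2 collections, coeffs (), (1)


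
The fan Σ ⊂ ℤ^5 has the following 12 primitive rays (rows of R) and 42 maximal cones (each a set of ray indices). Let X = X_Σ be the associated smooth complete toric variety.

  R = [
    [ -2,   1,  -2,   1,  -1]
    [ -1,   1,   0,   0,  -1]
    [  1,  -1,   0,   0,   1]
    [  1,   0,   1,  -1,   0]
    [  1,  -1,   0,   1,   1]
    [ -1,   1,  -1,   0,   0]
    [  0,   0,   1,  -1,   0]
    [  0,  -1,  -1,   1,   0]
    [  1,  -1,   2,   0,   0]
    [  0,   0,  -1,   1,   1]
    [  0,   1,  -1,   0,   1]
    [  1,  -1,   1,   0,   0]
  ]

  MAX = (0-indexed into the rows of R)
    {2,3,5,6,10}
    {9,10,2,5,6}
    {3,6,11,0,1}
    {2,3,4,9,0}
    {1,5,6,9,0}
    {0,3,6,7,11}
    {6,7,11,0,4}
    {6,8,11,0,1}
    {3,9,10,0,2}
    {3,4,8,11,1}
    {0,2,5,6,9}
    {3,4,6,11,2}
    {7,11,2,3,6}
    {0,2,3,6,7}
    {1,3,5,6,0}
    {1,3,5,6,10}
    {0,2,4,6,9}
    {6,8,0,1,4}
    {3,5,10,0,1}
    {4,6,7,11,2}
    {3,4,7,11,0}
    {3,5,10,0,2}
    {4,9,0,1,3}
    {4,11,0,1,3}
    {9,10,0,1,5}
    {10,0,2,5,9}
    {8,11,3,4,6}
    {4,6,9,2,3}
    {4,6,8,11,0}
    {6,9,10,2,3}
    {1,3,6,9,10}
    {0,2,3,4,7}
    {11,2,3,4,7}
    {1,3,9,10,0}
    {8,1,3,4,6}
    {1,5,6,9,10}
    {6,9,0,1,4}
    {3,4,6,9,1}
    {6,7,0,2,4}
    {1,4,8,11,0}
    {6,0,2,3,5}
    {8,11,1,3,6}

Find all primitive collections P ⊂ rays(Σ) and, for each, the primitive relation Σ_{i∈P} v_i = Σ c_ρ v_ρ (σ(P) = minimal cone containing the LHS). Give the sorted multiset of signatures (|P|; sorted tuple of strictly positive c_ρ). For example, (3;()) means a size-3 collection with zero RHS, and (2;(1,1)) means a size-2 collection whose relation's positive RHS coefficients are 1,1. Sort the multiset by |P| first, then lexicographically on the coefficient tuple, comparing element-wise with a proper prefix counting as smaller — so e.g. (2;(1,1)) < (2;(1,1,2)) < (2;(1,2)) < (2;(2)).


|primitive collections| = 23. Relations:

  P = {1,2}:  v_{1} + v_{2} = 0  ⇒ sig = (2;())
  P = {5,11}:  v_{5} + v_{11} = 0  ⇒ sig = (2;())
  P = {4,5}:  v_{4} + v_{5} = v_{9}  ⇒ sig = (2;(1))
  P = {9,11}:  v_{9} + v_{11} = v_{4}  ⇒ sig = (2;(1))
  P = {1,7}:  v_{1} + v_{7} = v_{0} + v_{11}  ⇒ sig = (2;(1,1))
  P = {5,7}:  v_{5} + v_{7} = v_{0} + v_{2}  ⇒ sig = (2;(1,1))
  P = {10,11}:  v_{10} + v_{11} = v_{3} + v_{9}  ⇒ sig = (2;(1,1))
  P = {2,8}:  v_{2} + v_{8} = v_{4} + v_{6} + v_{11}  ⇒ sig = (2;(1,1,1))
  P = {5,8}:  v_{5} + v_{8} = v_{1} + v_{4} + v_{6}  ⇒ sig = (2;(1,1,1))
  P = {7,9}:  v_{7} + v_{9} = v_{0} + v_{2} + v_{4}  ⇒ sig = (2;(1,1,1))
  P = {7,10}:  v_{7} + v_{10} = v_{0} + v_{2} + v_{3} + v_{9}  ⇒ sig = (2;(1,1,1,1))
  P = {8,10}:  v_{8} + v_{10} = v_{1} + v_{3} + v_{4} + v_{6} + v_{9}  ⇒ sig = (2;(1,1,1,1,1))
  P = {7,8}:  v_{7} + v_{8} = v_{0} + v_{4} + v_{6} + 2·v_{11}  ⇒ sig = (2;(1,1,1,2))
  P = {8,9}:  v_{8} + v_{9} = v_{1} + 2·v_{4} + v_{6}  ⇒ sig = (2;(1,1,2))
  P = {4,10}:  v_{4} + v_{10} = v_{3} + 2·v_{9}  ⇒ sig = (2;(1,2))
  P = {0,2,11}:  v_{0} + v_{2} + v_{11} = v_{7}  ⇒ sig = (3;(1))
  P = {3,5,9}:  v_{3} + v_{5} + v_{9} = v_{10}  ⇒ sig = (3;(1))
  P = {0,3,8}:  v_{0} + v_{3} + v_{8} = v_{1} + v_{11}  ⇒ sig = (3;(1,1))
  P = {0,6,10}:  v_{0} + v_{6} + v_{10} = 2·v_{5}  ⇒ sig = (3;(2))
  P = {0,3,4,6}:  v_{0} + v_{3} + v_{4} + v_{6} = 0  ⇒ sig = (4;())
  P = {0,3,6,9}:  v_{0} + v_{3} + v_{6} + v_{9} = v_{5}  ⇒ sig = (4;(1))
  P = {1,4,6,11}:  v_{1} + v_{4} + v_{6} + v_{11} = v_{8}  ⇒ sig = (4;(1))
  P = {3,4,6,7}:  v_{3} + v_{4} + v_{6} + v_{7} = v_{2} + v_{11}  ⇒ sig = (4;(1,1))

Signatures (|P|; sorted positive RHS coefficients), sorted:
    (2;())
    (2;())
    (2;(1))
    (2;(1))
    (2;(1,1))
    (2;(1,1))
    (2;(1,1))
    (2;(1,1,1))
    (2;(1,1,1))
    (2;(1,1,1))
    (2;(1,1,1,1))
    (2;(1,1,1,1,1))
    (2;(1,1,1,2))
    (2;(1,1,2))
    (2;(1,2))
    (3;(1))
    (3;(1))
    (3;(1,1))
    (3;(2))
    (4;())
    (4;(1))
    (4;(1))
    (4;(1,1))


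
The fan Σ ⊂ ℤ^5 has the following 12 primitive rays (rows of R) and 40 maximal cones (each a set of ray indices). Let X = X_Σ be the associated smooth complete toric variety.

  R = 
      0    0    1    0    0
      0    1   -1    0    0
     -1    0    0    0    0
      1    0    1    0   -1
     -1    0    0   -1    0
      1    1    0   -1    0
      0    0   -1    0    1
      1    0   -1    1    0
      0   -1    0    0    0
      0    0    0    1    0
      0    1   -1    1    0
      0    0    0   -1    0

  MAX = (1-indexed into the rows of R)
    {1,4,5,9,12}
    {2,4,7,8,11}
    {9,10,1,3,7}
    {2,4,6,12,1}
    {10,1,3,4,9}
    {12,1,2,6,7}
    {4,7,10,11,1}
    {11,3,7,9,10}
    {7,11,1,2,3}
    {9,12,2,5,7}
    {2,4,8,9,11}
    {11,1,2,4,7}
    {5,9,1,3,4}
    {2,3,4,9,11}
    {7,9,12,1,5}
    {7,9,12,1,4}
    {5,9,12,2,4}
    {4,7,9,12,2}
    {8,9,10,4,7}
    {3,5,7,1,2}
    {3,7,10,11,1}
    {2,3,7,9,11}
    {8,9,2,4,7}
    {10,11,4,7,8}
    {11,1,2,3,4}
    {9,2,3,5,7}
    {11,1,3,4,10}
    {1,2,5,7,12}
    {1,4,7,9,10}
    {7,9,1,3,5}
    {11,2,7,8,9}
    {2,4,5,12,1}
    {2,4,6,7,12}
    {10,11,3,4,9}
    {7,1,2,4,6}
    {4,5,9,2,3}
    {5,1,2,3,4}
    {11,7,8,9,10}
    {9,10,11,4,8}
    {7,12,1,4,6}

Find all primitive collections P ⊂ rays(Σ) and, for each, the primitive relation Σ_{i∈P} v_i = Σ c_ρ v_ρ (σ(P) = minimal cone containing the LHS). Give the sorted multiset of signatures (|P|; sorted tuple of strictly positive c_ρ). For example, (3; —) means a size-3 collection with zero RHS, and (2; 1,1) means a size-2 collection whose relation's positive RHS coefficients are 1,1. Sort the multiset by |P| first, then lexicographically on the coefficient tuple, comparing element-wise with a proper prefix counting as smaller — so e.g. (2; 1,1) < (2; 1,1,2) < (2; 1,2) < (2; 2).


22 minimal non-faces of Δ(Σ) (on 12 rays):

  P = {10,12}:  v_{10} + v_{12} = 0  so sig = (2; —)
  P = {2,10}:  v_{2} + v_{10} = v_{11}  so sig = (2; 1)
  P = {3,12}:  v_{3} + v_{12} = v_{5}  so sig = (2; 1)
  P = {5,10}:  v_{5} + v_{10} = v_{3}  so sig = (2; 1)
  P = {11,12}:  v_{11} + v_{12} = v_{2}  so sig = (2; 1)
  P = {3,8}:  v_{3} + v_{8} = v_{9} + v_{11}  so sig = (2; 1,1)
  P = {5,8}:  v_{5} + v_{8} = v_{2} + v_{9}  so sig = (2; 1,1)
  P = {5,11}:  v_{5} + v_{11} = v_{2} + v_{3}  so sig = (2; 1,1)
  P = {1,8}:  v_{1} + v_{8} = v_{4} + v_{7} + v_{10}  so sig = (2; 1,1,1)
  P = {3,6}:  v_{3} + v_{6} = v_{1} + v_{2} + v_{12}  so sig = (2; 1,1,1)
  P = {6,9}:  v_{6} + v_{9} = v_{4} + v_{7} + v_{12}  so sig = (2; 1,1,1)
  P = {6,10}:  v_{6} + v_{10} = v_{1} + v_{2} + v_{4} + v_{7}  so sig = (2; 1,1,1,1)
  P = {8,12}:  v_{8} + v_{12} = v_{2} + v_{4} + v_{7} + v_{9}  so sig = (2; 1,1,1,1)
  P = {6,11}:  v_{6} + v_{11} = v_{1} + 2·v_{2} + v_{4} + v_{7}  so sig = (2; 1,1,1,2)
  P = {5,6}:  v_{5} + v_{6} = v_{1} + v_{2} + 2·v_{12}  so sig = (2; 1,1,2)
  P = {6,8}:  v_{6} + v_{8} = v_{2} + 2·v_{4} + 2·v_{7}  so sig = (2; 1,2,2)
  P = {1,2,9}:  v_{1} + v_{2} + v_{9} = 0  so sig = (3; —)
  P = {3,4,7}:  v_{3} + v_{4} + v_{7} = 0  so sig = (3; —)
  P = {1,9,11}:  v_{1} + v_{9} + v_{11} = v_{10}  so sig = (3; 1)
  P = {4,5,7}:  v_{4} + v_{5} + v_{7} = v_{12}  so sig = (3; 1)
  P = {4,7,9,11}:  v_{4} + v_{7} + v_{9} + v_{11} = v_{8}  so sig = (4; 1)
  P = {1,2,4,7,12}:  v_{1} + v_{2} + v_{4} + v_{7} + v_{12} = v_{6}  so sig = (5; 1)

so the primitive-relation signature multiset is
{ (2; —),  (2; 1) ×4,  (2; 1,1) ×3,  (2; 1,1,1) ×3,  (2; 1,1,1,1) ×2,  (2; 1,1,1,2),  (2; 1,1,2),  (2; 1,2,2),  (3; —) ×2,  (3; 1) ×2,  (4; 1),  (5; 1) }
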